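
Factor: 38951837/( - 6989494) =-2^(-1)*59^( - 1 )*283^1 *59233^ (-1)*137639^1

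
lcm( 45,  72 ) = 360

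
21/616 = 3/88 = 0.03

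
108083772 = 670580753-562496981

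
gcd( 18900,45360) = 3780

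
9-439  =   - 430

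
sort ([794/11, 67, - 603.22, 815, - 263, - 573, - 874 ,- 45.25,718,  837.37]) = [ - 874, - 603.22, - 573,- 263, - 45.25,67,794/11, 718,  815,837.37] 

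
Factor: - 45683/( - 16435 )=5^ ( - 1 )*11^1*19^ ( - 1) * 173^( - 1 )*4153^1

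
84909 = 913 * 93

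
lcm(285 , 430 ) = 24510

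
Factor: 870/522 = 5/3  =  3^( - 1 )*5^1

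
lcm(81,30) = 810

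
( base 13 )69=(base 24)3F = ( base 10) 87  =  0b1010111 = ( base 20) 47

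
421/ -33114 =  - 1 + 32693/33114  =  - 0.01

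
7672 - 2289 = 5383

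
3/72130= 3/72130= 0.00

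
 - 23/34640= - 23/34640=- 0.00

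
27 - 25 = 2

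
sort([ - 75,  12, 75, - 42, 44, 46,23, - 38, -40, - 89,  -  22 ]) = [ - 89, - 75, - 42, - 40 , - 38, - 22,12,  23, 44, 46 , 75 ]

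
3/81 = 1/27 = 0.04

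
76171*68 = 5179628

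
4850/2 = 2425 = 2425.00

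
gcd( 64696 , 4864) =8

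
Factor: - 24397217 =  - 13^1*31^1*60539^1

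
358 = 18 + 340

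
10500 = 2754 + 7746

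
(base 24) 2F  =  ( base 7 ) 120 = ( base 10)63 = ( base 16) 3f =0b111111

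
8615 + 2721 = 11336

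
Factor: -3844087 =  - 13^1*295699^1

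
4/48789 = 4/48789 = 0.00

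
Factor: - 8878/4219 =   -  2^1*23^1 *193^1 *4219^ ( - 1)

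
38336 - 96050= - 57714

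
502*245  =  122990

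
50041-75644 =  - 25603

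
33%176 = 33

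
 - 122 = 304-426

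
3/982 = 3/982= 0.00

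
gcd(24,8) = 8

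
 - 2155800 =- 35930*60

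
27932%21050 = 6882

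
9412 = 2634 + 6778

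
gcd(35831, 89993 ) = 1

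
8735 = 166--8569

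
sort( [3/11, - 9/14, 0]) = [  -  9/14 , 0, 3/11]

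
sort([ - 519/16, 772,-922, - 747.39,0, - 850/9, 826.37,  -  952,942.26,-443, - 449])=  [ - 952,  -  922, - 747.39, - 449, - 443, - 850/9,-519/16,0,  772, 826.37,942.26 ] 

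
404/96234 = 202/48117 = 0.00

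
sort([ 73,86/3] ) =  [ 86/3,73]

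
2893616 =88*32882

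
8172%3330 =1512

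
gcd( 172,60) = 4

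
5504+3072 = 8576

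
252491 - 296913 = - 44422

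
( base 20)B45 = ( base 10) 4485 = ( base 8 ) 10605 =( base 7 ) 16035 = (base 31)4kl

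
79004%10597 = 4825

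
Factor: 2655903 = 3^1* 885301^1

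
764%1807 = 764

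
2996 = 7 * 428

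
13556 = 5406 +8150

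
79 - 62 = 17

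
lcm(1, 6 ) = 6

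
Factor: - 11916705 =-3^1 *5^1*19^1*41813^1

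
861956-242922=619034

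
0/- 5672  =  0/1= -0.00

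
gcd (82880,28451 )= 1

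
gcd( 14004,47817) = 9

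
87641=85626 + 2015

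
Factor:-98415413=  - 23^1*4278931^1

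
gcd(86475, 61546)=1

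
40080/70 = 572 + 4/7= 572.57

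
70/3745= 2/107 = 0.02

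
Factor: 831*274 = 227694 = 2^1 *3^1*137^1*277^1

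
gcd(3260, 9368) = 4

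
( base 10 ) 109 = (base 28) 3P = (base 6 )301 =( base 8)155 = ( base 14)7b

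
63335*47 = 2976745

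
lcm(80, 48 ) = 240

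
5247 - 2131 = 3116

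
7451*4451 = 33164401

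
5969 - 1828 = 4141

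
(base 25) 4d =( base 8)161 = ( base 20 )5d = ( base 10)113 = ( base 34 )3B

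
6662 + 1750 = 8412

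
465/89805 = 31/5987  =  0.01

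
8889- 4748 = 4141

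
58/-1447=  - 58/1447 = -0.04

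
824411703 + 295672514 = 1120084217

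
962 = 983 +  - 21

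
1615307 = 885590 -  - 729717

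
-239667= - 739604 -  - 499937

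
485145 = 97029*5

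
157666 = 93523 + 64143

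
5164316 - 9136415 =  - 3972099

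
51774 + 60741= 112515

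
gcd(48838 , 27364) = 2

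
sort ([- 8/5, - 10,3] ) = [ - 10, - 8/5,  3]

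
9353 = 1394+7959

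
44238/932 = 47 + 217/466 = 47.47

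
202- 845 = -643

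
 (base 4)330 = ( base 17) 39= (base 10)60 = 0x3C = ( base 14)44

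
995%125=120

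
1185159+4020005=5205164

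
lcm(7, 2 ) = 14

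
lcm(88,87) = 7656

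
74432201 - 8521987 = 65910214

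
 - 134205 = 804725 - 938930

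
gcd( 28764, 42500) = 68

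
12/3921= 4/1307 = 0.00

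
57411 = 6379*9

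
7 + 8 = 15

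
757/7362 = 757/7362 = 0.10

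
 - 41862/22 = -1903  +  2/11= -  1902.82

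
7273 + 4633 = 11906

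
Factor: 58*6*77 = 26796 = 2^2*3^1*7^1*11^1 * 29^1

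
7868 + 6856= 14724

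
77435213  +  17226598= 94661811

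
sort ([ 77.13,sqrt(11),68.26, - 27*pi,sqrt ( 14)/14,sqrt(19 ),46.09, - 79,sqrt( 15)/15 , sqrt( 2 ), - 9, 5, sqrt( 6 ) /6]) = [  -  27*pi ,-79, - 9,sqrt( 15 ) /15,sqrt( 14 ) /14,sqrt(6 ) /6,sqrt( 2 ), sqrt(11 ),sqrt ( 19),5, 46.09,68.26 , 77.13 ] 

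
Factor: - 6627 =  - 3^1*47^2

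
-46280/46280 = -1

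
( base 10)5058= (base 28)6ci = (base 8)11702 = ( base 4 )1033002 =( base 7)20514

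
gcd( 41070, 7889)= 1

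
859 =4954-4095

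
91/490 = 13/70 = 0.19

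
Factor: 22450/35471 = 2^1 * 5^2 * 79^( - 1 )=50/79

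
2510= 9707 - 7197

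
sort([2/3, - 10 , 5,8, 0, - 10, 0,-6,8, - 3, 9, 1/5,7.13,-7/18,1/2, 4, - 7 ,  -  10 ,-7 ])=[ - 10, -10,-10 , -7,  -  7, - 6, - 3,- 7/18,0,0,1/5, 1/2 , 2/3,4, 5 , 7.13, 8, 8,9] 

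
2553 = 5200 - 2647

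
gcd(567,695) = 1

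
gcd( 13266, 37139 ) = 1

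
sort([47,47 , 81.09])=[ 47, 47, 81.09]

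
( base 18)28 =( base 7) 62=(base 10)44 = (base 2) 101100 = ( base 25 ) 1J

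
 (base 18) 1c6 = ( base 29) IO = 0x222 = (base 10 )546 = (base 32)H2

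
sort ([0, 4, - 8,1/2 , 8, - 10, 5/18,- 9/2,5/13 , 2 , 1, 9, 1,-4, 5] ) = [-10, - 8,- 9/2, - 4, 0, 5/18, 5/13 , 1/2,1,1, 2,4, 5,8, 9 ] 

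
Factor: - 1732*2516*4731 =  -20616335472=- 2^4*3^1*17^1*19^1 * 37^1*83^1*433^1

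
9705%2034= 1569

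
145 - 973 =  - 828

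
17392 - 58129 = -40737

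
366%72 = 6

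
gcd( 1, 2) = 1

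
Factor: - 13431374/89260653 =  - 2^1 * 3^( - 1 )*11^1*173^1*2767^(-1) *3529^1*10753^( -1 )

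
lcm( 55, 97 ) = 5335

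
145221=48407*3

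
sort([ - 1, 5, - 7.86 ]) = [ - 7.86, - 1 , 5]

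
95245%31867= 31511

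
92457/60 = 1540 + 19/20 = 1540.95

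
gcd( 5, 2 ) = 1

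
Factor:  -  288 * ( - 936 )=2^8*3^4*13^1 = 269568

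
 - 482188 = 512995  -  995183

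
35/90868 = 35/90868 = 0.00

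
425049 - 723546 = -298497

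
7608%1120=888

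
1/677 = 1/677 = 0.00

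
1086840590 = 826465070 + 260375520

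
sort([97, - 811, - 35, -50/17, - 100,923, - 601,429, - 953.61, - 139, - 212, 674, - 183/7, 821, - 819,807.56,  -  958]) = [ - 958,-953.61, - 819, - 811, - 601, - 212, - 139, - 100, - 35, - 183/7, - 50/17,97, 429,674,807.56,821, 923 ]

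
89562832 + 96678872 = 186241704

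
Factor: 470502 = 2^1*3^3*8713^1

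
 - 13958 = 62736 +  - 76694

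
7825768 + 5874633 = 13700401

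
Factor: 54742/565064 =2^( - 2 ) *23^( - 1) * 37^( - 1)*83^( - 1)*101^1*271^1 =27371/282532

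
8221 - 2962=5259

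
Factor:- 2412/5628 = - 3^1*7^(  -  1 ) = - 3/7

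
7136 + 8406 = 15542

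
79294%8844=8542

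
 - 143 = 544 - 687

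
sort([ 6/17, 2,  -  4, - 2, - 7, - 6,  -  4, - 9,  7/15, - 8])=[ - 9 ,  -  8, -7, - 6,-4, - 4, - 2, 6/17, 7/15,  2] 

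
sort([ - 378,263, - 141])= [ - 378, - 141,263 ] 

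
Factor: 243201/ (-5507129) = -3^1*7^1*29^( - 1)*37^1*313^1*189901^ ( - 1) 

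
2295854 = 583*3938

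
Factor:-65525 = - 5^2*2621^1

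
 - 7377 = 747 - 8124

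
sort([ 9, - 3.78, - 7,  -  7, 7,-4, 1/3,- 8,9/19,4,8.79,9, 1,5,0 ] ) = [ -8, - 7, - 7,-4 ,-3.78, 0,1/3,9/19, 1,4, 5,7,8.79,9,9 ] 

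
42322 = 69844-27522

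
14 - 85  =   - 71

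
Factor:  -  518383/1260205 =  - 5^( - 1)*103^( - 1 )*151^1*2447^( - 1)*3433^1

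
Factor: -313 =-313^1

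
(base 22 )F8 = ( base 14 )1a2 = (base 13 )200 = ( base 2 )101010010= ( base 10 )338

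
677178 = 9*75242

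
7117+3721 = 10838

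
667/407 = 667/407 = 1.64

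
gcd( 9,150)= 3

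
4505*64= 288320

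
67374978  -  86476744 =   -  19101766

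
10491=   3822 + 6669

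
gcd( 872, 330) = 2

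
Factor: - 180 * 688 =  - 2^6*3^2 * 5^1*43^1 = - 123840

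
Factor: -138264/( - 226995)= 46088/75665 = 2^3*5^(-1)*  7^1 * 37^( - 1)*409^(-1)*823^1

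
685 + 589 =1274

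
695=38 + 657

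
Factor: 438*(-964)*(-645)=2^3 *3^2*5^1*43^1*73^1 * 241^1 = 272339640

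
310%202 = 108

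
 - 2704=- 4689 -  - 1985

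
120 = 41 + 79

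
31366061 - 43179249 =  - 11813188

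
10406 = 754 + 9652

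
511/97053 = 511/97053 = 0.01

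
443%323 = 120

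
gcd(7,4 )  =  1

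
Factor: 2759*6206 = 2^1*29^1* 31^1*89^1 * 107^1=17122354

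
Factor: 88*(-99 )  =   - 2^3 * 3^2*11^2 =- 8712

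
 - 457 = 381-838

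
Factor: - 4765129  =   - 4765129^1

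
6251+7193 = 13444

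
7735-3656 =4079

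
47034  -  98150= - 51116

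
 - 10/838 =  - 5/419 = - 0.01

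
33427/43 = 33427/43  =  777.37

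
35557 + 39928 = 75485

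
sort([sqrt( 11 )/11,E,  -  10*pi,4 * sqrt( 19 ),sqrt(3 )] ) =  [  -  10*pi, sqrt (11 ) /11,sqrt(3 ), E,4*sqrt(19)]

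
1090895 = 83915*13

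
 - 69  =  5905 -5974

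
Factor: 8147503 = 7^1*13^1*89533^1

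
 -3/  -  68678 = 3/68678 = 0.00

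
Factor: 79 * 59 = 59^1*79^1 = 4661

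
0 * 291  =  0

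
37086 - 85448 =  -  48362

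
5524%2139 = 1246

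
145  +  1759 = 1904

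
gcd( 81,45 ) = 9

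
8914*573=5107722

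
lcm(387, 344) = 3096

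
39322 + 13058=52380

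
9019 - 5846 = 3173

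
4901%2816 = 2085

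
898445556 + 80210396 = 978655952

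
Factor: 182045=5^1*23^1 * 1583^1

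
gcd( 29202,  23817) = 3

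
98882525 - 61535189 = 37347336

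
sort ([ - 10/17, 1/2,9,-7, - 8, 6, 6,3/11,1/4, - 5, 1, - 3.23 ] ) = [ - 8, - 7, -5, - 3.23,-10/17, 1/4,3/11,1/2, 1,6,6,9] 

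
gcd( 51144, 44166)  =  6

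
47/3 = 47/3 = 15.67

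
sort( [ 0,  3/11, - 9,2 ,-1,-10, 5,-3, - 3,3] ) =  [ - 10, - 9, - 3, - 3, - 1,0, 3/11, 2,3, 5 ] 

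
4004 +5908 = 9912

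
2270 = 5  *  454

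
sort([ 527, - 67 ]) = [ - 67, 527]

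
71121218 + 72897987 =144019205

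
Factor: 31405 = 5^1*11^1*571^1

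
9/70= 9/70  =  0.13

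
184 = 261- 77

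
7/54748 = 7/54748 =0.00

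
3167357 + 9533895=12701252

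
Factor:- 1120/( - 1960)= 2^2 * 7^ ( - 1) = 4/7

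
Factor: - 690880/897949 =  -2^6*5^1*13^(-1)*17^1 *127^1*69073^( - 1 ) 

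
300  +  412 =712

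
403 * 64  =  25792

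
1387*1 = 1387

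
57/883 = 57/883 = 0.06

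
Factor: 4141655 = 5^1*7^1*  73^1*1621^1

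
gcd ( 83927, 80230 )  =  1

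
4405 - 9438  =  - 5033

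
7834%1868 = 362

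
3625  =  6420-2795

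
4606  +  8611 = 13217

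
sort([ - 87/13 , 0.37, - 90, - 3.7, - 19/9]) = [ - 90, - 87/13, - 3.7, - 19/9,0.37]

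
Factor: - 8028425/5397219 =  - 3^( - 3)*5^2*29^( - 1)* 59^1*61^( - 1 )*113^( - 1)*5443^1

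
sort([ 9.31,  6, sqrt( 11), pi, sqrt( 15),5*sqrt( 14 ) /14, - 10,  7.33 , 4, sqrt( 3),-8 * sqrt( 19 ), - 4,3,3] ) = [ - 8*sqrt( 19 ),- 10, - 4,5*sqrt (14) /14, sqrt( 3), 3, 3, pi,sqrt(11 ), sqrt( 15),4,6, 7.33, 9.31] 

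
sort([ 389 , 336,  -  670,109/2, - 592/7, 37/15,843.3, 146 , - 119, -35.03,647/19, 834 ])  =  [ - 670, - 119, - 592/7, - 35.03, 37/15, 647/19 , 109/2, 146,336,389, 834,843.3] 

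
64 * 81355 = 5206720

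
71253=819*87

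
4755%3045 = 1710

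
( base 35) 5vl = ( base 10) 7231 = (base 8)16077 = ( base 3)100220211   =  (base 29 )8ha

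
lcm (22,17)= 374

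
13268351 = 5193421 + 8074930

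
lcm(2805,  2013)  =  171105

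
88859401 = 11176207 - - 77683194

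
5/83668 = 5/83668 = 0.00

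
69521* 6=417126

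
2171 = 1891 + 280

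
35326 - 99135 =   -  63809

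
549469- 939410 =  - 389941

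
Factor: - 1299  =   - 3^1*433^1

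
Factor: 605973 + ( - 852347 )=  - 2^1*47^1* 2621^1 = -246374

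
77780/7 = 77780/7=11111.43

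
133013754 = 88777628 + 44236126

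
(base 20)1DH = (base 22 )18h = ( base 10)677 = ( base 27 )p2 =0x2a5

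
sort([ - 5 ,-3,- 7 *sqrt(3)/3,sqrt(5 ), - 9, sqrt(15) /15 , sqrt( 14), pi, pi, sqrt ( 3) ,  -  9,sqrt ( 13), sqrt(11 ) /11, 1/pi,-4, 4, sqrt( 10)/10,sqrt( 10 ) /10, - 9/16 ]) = [ - 9, - 9, -5, - 7*sqrt(3 ) /3,-4, - 3, - 9/16, sqrt( 15) /15 , sqrt(11)/11, sqrt( 10 )/10, sqrt(10)/10, 1/pi,sqrt( 3), sqrt ( 5 ),pi,pi, sqrt( 13), sqrt(14 ),4]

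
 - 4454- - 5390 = 936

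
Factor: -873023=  - 59^1*14797^1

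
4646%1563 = 1520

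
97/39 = 97/39 = 2.49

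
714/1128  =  119/188 = 0.63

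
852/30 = 142/5 = 28.40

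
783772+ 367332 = 1151104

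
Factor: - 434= - 2^1*7^1*31^1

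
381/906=127/302 = 0.42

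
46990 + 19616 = 66606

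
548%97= 63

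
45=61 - 16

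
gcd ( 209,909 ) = 1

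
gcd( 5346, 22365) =9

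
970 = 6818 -5848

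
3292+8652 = 11944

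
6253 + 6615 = 12868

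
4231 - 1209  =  3022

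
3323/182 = 18 + 47/182= 18.26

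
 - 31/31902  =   - 31/31902 = - 0.00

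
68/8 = 17/2 = 8.50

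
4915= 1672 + 3243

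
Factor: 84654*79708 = 2^3*3^2*4703^1*19927^1= 6747601032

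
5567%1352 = 159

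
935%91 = 25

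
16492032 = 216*76352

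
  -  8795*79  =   - 694805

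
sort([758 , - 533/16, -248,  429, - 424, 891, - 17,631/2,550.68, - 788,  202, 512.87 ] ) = [ - 788, - 424,-248, - 533/16, - 17,202,  631/2,429, 512.87,550.68,758, 891]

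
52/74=26/37 = 0.70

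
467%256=211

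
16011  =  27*593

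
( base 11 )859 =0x408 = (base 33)v9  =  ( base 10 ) 1032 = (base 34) uc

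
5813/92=5813/92 = 63.18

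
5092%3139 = 1953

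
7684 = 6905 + 779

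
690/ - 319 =-3 + 267/319 = -2.16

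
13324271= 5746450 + 7577821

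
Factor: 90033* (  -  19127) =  - 3^1 * 31^1*617^1 * 30011^1 = - 1722061191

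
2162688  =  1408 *1536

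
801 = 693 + 108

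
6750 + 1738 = 8488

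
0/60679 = 0=0.00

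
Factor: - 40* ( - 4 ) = 2^5*5^1 = 160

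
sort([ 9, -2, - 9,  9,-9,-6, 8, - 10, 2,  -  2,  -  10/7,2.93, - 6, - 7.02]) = [  -  10,-9, - 9, - 7.02, - 6, - 6 , - 2, - 2, -10/7,2,  2.93, 8, 9, 9] 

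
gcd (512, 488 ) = 8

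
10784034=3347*3222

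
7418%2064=1226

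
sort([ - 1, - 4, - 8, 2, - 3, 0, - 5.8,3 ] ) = [ - 8, - 5.8,  -  4,-3, - 1,0,2, 3 ] 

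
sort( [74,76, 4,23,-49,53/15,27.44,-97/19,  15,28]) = [- 49 , - 97/19,53/15, 4, 15, 23,27.44,  28,74, 76]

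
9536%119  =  16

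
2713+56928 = 59641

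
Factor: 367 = 367^1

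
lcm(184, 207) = 1656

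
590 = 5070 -4480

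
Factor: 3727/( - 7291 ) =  - 23^( - 1 )*317^( - 1 )*3727^1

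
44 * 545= 23980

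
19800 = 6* 3300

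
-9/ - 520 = 9/520 = 0.02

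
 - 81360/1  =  -81360 = - 81360.00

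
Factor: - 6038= - 2^1* 3019^1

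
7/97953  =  7/97953 = 0.00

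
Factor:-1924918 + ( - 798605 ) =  - 3^1*11^1 * 82531^1 = - 2723523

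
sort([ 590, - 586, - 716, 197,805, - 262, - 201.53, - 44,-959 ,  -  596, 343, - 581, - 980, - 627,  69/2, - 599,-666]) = [ - 980 , - 959  ,-716, - 666, - 627, - 599, - 596, - 586 , - 581 , - 262, - 201.53, - 44,69/2, 197 , 343, 590, 805]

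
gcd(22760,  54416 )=8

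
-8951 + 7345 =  - 1606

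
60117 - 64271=-4154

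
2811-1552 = 1259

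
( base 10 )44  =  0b101100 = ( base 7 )62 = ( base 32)1c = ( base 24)1k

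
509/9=509/9 = 56.56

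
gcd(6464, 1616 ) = 1616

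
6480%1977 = 549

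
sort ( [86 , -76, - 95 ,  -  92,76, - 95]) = [ - 95, - 95, - 92, - 76, 76 , 86 ]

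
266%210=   56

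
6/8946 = 1/1491 = 0.00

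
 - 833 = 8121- 8954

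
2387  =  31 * 77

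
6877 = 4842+2035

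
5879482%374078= 268312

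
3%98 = 3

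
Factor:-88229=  - 83^1*1063^1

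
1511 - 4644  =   - 3133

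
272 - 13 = 259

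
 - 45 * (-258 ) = 11610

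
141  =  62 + 79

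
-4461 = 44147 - 48608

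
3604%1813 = 1791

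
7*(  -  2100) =-14700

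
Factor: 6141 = 3^1*23^1*89^1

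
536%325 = 211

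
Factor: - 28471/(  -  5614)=71/14 = 2^( - 1) *7^( - 1 ) * 71^1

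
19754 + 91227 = 110981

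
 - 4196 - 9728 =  - 13924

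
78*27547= 2148666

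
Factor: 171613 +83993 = 2^1 * 3^1*13^1 * 29^1*113^1 = 255606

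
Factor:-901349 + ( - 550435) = -1451784 = -2^3 * 3^1 * 241^1 * 251^1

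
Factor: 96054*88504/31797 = 2^4*3^ ( - 1 ) *7^1* 13^1*23^1*37^1*2287^1*3533^( - 1) = 2833721072/10599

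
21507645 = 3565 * 6033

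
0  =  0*67675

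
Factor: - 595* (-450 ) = 2^1 * 3^2*5^3*7^1*17^1  =  267750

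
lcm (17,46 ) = 782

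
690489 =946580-256091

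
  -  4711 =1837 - 6548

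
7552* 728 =5497856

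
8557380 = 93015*92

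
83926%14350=12176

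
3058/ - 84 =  - 37 +25/42 = -36.40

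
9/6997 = 9/6997 = 0.00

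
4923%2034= 855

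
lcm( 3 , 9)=9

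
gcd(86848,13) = 1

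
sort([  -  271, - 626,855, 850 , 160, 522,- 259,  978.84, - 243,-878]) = [  -  878,  -  626,-271, - 259, - 243,160, 522,850, 855, 978.84 ]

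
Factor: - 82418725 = -5^2*29^1*79^1*1439^1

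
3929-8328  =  -4399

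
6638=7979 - 1341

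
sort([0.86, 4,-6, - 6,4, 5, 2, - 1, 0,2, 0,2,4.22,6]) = [ - 6, - 6, - 1,  0, 0,0.86, 2, 2 , 2, 4, 4,4.22,5, 6]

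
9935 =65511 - 55576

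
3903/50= 78 + 3/50 = 78.06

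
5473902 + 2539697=8013599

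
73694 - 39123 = 34571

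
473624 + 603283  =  1076907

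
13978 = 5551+8427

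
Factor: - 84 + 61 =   -  23^1 =-23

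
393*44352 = 17430336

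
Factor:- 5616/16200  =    -  26/75 = - 2^1*3^( - 1)*5^(  -  2) * 13^1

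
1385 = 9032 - 7647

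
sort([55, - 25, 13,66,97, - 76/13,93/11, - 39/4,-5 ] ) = [ - 25, - 39/4, - 76/13,  -  5 , 93/11,13,55,66,97]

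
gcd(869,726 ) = 11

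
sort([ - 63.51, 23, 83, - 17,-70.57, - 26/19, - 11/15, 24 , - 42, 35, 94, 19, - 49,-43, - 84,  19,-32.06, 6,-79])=[ - 84, - 79,- 70.57, - 63.51,  -  49,-43,-42, - 32.06, - 17, - 26/19, - 11/15, 6,  19,19, 23, 24,35, 83,94] 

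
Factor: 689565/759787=3^1*5^1 * 7^(-1 )*45971^1*108541^( - 1)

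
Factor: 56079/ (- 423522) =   -  67/506 = - 2^( - 1 )*11^(-1 )*23^(-1 )*67^1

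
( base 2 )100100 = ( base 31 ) 15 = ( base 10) 36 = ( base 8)44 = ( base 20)1G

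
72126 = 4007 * 18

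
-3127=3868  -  6995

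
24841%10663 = 3515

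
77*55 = 4235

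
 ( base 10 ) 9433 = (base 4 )2103121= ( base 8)22331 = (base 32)96P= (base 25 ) f28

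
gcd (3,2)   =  1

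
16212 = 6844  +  9368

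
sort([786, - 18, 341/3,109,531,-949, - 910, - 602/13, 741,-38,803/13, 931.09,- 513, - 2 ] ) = [ - 949, - 910, - 513,-602/13,- 38,-18, - 2,  803/13, 109,341/3 , 531,741,786, 931.09]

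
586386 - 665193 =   -  78807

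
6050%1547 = 1409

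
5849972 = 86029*68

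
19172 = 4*4793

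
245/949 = 245/949 = 0.26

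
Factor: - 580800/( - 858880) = 2^(-2) * 3^1 * 5^1*11^1*61^( -1) = 165/244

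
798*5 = 3990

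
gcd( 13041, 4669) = 161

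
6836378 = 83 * 82366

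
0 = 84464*0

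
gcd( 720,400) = 80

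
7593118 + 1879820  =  9472938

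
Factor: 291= 3^1*97^1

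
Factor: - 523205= -5^1 * 269^1*389^1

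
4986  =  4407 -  - 579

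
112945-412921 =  - 299976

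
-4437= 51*( - 87)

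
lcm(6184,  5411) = 43288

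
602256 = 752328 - 150072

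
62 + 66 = 128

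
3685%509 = 122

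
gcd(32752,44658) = 2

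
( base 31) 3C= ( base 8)151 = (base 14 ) 77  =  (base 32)39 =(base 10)105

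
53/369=53/369 = 0.14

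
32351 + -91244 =  -  58893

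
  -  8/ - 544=1/68 = 0.01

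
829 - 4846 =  - 4017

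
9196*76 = 698896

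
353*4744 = 1674632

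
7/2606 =7/2606= 0.00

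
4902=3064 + 1838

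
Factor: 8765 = 5^1 * 1753^1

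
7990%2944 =2102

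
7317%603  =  81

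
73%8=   1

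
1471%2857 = 1471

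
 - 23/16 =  - 23/16=-  1.44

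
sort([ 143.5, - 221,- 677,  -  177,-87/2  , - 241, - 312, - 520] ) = [ - 677,- 520, -312, - 241,  -  221, - 177, - 87/2, 143.5]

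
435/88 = 4 + 83/88 = 4.94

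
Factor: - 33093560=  - 2^3*5^1 * 17^1*41^1*1187^1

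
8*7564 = 60512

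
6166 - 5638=528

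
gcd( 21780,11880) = 1980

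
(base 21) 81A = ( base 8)6747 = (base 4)313213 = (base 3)11212211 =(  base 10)3559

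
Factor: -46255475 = -5^2*7^1*101^1*2617^1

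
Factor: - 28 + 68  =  2^3 * 5^1=40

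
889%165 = 64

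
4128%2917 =1211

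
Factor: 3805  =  5^1* 761^1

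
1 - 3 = -2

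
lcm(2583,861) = 2583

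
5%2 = 1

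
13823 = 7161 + 6662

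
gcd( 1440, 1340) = 20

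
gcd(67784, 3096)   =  8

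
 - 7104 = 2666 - 9770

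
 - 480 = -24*20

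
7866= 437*18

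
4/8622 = 2/4311  =  0.00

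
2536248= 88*28821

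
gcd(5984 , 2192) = 16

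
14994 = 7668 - -7326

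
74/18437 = 74/18437 =0.00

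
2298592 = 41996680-39698088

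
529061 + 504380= 1033441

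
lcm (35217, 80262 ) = 3451266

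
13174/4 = 3293+1/2 = 3293.50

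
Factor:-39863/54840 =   -  2^( -3)*3^(  -  1)*5^(-1)*457^(- 1 )*39863^1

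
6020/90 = 602/9 = 66.89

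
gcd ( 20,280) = 20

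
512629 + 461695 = 974324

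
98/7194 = 49/3597=0.01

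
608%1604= 608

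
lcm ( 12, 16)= 48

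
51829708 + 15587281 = 67416989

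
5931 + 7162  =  13093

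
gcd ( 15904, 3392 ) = 32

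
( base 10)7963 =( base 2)1111100011011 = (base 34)6U7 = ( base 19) 1312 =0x1f1b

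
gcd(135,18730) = 5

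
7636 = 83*92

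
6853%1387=1305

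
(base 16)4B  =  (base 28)2j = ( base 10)75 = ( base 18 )43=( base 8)113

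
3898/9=433 + 1/9 = 433.11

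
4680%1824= 1032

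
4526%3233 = 1293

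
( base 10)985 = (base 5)12420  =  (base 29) 14S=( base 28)175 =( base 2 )1111011001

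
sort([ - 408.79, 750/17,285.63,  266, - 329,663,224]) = [ - 408.79,-329,750/17,224,266,285.63,663]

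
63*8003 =504189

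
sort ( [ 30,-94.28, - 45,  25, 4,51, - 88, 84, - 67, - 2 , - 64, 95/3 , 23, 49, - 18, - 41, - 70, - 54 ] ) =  [-94.28, - 88, - 70, - 67 , - 64, - 54,  -  45, - 41,-18, -2,4,  23, 25, 30,95/3,49, 51,84 ]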